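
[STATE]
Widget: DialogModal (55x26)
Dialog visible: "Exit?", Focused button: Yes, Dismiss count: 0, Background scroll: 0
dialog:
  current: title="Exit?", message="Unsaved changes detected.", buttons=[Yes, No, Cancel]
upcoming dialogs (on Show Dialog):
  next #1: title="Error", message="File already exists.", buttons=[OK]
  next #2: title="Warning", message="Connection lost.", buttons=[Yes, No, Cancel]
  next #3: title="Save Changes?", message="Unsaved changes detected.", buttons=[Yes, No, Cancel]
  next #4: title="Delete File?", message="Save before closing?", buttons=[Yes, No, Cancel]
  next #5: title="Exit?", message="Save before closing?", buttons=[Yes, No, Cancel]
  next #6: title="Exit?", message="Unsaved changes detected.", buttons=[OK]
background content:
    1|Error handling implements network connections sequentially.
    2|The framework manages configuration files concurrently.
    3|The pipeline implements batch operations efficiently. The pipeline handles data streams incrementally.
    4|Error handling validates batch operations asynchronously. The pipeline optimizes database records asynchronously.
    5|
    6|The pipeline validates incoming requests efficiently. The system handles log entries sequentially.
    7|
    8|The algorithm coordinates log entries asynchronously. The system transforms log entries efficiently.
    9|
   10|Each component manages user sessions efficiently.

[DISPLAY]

Error handling implements network connections sequentia
The framework manages configuration files concurrently.
The pipeline implements batch operations efficiently. T
Error handling validates batch operations asynchronousl
                                                       
The pipeline validates incoming requests efficiently. T
                                                       
The algorithm coordinates log entries asynchronously. T
                                                       
Each component manages user sessions efficiently.      
             ┌───────────────────────────┐             
             │           Exit?           │             
             │ Unsaved changes detected. │             
             │    [Yes]  No   Cancel     │             
             └───────────────────────────┘             
                                                       
                                                       
                                                       
                                                       
                                                       
                                                       
                                                       
                                                       
                                                       
                                                       
                                                       


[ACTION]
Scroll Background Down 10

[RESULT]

Each component manages user sessions efficiently.      
                                                       
                                                       
                                                       
                                                       
                                                       
                                                       
                                                       
                                                       
                                                       
             ┌───────────────────────────┐             
             │           Exit?           │             
             │ Unsaved changes detected. │             
             │    [Yes]  No   Cancel     │             
             └───────────────────────────┘             
                                                       
                                                       
                                                       
                                                       
                                                       
                                                       
                                                       
                                                       
                                                       
                                                       
                                                       


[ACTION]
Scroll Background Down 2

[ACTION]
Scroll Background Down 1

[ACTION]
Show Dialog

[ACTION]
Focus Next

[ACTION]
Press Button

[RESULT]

Each component manages user sessions efficiently.      
                                                       
                                                       
                                                       
                                                       
                                                       
                                                       
                                                       
                                                       
                                                       
                                                       
                                                       
                                                       
                                                       
                                                       
                                                       
                                                       
                                                       
                                                       
                                                       
                                                       
                                                       
                                                       
                                                       
                                                       
                                                       


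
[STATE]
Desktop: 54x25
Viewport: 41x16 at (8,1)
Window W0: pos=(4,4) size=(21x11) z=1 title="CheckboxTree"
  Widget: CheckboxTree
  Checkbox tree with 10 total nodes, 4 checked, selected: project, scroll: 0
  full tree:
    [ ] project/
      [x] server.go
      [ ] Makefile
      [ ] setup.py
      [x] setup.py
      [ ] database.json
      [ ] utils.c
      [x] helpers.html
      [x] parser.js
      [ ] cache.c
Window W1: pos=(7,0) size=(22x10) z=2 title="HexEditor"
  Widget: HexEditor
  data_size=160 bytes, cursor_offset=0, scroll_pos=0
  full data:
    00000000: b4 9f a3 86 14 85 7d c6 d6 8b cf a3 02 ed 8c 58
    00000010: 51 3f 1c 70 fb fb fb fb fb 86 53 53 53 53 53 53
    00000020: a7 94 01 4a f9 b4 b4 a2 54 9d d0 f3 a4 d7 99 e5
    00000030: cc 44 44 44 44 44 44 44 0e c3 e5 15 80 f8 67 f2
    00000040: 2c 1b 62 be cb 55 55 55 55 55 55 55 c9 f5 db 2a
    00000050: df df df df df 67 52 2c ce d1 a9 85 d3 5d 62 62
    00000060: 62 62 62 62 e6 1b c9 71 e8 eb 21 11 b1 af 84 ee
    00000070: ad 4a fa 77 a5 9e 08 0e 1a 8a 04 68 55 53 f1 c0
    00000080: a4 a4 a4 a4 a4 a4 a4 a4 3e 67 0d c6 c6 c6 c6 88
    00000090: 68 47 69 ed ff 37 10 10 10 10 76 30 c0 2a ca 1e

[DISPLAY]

 HexEditor          ┃                    
────────────────────┨                    
00000000  B4 9f a3 8┃                    
00000010  51 3f 1c 7┃                    
00000020  a7 94 01 4┃                    
00000030  cc 44 44 4┃                    
00000040  2c 1b 62 b┃                    
00000050  df df df d┃                    
━━━━━━━━━━━━━━━━━━━━┛                    
[ ] setup.py    ┃                        
[x] setup.py    ┃                        
[ ] database.jso┃                        
[ ] utils.c     ┃                        
━━━━━━━━━━━━━━━━┛                        
                                         
                                         


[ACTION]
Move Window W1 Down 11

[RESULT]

                                         
                                         
                                         
━━━━━━━━━━━━━━━━┓                        
eckboxTree      ┃                        
────────────────┨                        
] project/      ┃                        
[x] server.go   ┃                        
[ ] Makefile    ┃                        
[ ] setup.py    ┃                        
━━━━━━━━━━━━━━━━━━━━┓                    
 HexEditor          ┃                    
────────────────────┨                    
00000000  B4 9f a3 8┃                    
00000010  51 3f 1c 7┃                    
00000020  a7 94 01 4┃                    


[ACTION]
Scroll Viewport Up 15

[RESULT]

                                         
                                         
                                         
                                         
━━━━━━━━━━━━━━━━┓                        
eckboxTree      ┃                        
────────────────┨                        
] project/      ┃                        
[x] server.go   ┃                        
[ ] Makefile    ┃                        
[ ] setup.py    ┃                        
━━━━━━━━━━━━━━━━━━━━┓                    
 HexEditor          ┃                    
────────────────────┨                    
00000000  B4 9f a3 8┃                    
00000010  51 3f 1c 7┃                    


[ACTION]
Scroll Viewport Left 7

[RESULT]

                                         
                                         
                                         
                                         
   ┏━━━━━━━━━━━━━━━━━━━┓                 
   ┃ CheckboxTree      ┃                 
   ┠───────────────────┨                 
   ┃>[-] project/      ┃                 
   ┃   [x] server.go   ┃                 
   ┃   [ ] Makefile    ┃                 
   ┃   [ ] setup.py    ┃                 
   ┃  ┏━━━━━━━━━━━━━━━━━━━━┓             
   ┃  ┃ HexEditor          ┃             
   ┃  ┠────────────────────┨             
   ┗━━┃00000000  B4 9f a3 8┃             
      ┃00000010  51 3f 1c 7┃             


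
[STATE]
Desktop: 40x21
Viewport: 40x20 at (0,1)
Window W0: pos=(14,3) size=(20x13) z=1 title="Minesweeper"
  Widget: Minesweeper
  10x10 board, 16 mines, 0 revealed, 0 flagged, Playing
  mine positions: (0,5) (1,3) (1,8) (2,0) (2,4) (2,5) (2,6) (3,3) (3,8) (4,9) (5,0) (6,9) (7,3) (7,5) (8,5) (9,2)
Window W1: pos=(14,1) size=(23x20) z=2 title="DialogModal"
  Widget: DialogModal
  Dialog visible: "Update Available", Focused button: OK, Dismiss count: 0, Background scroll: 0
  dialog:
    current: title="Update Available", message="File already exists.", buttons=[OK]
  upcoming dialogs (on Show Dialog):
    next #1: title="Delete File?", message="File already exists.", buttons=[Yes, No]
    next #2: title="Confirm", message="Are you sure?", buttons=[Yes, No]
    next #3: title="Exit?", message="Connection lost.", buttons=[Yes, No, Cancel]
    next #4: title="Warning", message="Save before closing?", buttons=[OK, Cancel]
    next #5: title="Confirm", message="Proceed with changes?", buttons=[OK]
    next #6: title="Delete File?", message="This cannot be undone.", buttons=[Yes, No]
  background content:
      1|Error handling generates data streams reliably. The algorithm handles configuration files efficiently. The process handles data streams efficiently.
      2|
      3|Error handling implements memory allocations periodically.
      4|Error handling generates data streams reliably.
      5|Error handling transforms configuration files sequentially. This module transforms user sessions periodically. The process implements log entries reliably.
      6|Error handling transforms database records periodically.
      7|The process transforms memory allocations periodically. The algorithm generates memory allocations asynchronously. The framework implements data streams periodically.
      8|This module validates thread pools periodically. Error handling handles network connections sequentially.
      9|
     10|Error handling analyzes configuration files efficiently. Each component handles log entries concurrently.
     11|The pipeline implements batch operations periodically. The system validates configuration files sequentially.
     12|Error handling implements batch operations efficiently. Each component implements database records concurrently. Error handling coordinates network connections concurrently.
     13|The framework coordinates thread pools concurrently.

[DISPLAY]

              ┏━━━━━━━━━━━━━━━━━━━━━┓   
              ┃ DialogModal         ┃   
              ┠─────────────────────┨   
              ┃Error handling genera┃   
              ┃                     ┃   
              ┃Error handling implem┃   
              ┃Error handling genera┃   
              ┃Error handling transf┃   
              ┃Er┌───────────────┐sf┃   
              ┃Th│Update Availabl│rm┃   
              ┃Th│File already ex│es┃   
              ┃  │      [OK]     │  ┃   
              ┃Er└───────────────┘yz┃   
              ┃The pipeline implemen┃   
              ┃Error handling implem┃   
              ┃The framework coordin┃   
              ┃                     ┃   
              ┃                     ┃   
              ┃                     ┃   
              ┗━━━━━━━━━━━━━━━━━━━━━┛   


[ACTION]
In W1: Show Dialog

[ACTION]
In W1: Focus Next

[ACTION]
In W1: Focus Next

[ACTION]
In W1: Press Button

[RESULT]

              ┏━━━━━━━━━━━━━━━━━━━━━┓   
              ┃ DialogModal         ┃   
              ┠─────────────────────┨   
              ┃Error handling genera┃   
              ┃                     ┃   
              ┃Error handling implem┃   
              ┃Error handling genera┃   
              ┃Error handling transf┃   
              ┃Error handling transf┃   
              ┃The process transform┃   
              ┃This module validates┃   
              ┃                     ┃   
              ┃Error handling analyz┃   
              ┃The pipeline implemen┃   
              ┃Error handling implem┃   
              ┃The framework coordin┃   
              ┃                     ┃   
              ┃                     ┃   
              ┃                     ┃   
              ┗━━━━━━━━━━━━━━━━━━━━━┛   


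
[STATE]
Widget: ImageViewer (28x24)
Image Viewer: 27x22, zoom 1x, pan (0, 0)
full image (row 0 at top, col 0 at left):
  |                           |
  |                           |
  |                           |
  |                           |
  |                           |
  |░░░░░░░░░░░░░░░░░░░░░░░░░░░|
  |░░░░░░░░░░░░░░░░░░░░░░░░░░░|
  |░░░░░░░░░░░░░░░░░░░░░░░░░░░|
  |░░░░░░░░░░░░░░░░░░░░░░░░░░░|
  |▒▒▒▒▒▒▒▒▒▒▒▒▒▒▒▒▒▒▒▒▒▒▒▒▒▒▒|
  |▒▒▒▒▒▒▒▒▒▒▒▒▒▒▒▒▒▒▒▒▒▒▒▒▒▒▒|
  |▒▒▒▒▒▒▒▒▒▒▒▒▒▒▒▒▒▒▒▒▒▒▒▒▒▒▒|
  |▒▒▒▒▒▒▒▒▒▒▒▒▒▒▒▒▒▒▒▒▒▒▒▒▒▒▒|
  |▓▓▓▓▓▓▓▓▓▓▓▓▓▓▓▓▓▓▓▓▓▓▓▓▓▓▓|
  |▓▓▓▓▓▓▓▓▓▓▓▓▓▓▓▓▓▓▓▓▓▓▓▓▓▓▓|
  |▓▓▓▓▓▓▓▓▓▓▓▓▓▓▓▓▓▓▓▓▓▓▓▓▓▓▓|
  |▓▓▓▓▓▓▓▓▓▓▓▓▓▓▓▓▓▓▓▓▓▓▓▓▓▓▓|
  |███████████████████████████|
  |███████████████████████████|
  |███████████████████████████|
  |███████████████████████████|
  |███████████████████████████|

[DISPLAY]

                            
                            
                            
                            
                            
░░░░░░░░░░░░░░░░░░░░░░░░░░░ 
░░░░░░░░░░░░░░░░░░░░░░░░░░░ 
░░░░░░░░░░░░░░░░░░░░░░░░░░░ 
░░░░░░░░░░░░░░░░░░░░░░░░░░░ 
▒▒▒▒▒▒▒▒▒▒▒▒▒▒▒▒▒▒▒▒▒▒▒▒▒▒▒ 
▒▒▒▒▒▒▒▒▒▒▒▒▒▒▒▒▒▒▒▒▒▒▒▒▒▒▒ 
▒▒▒▒▒▒▒▒▒▒▒▒▒▒▒▒▒▒▒▒▒▒▒▒▒▒▒ 
▒▒▒▒▒▒▒▒▒▒▒▒▒▒▒▒▒▒▒▒▒▒▒▒▒▒▒ 
▓▓▓▓▓▓▓▓▓▓▓▓▓▓▓▓▓▓▓▓▓▓▓▓▓▓▓ 
▓▓▓▓▓▓▓▓▓▓▓▓▓▓▓▓▓▓▓▓▓▓▓▓▓▓▓ 
▓▓▓▓▓▓▓▓▓▓▓▓▓▓▓▓▓▓▓▓▓▓▓▓▓▓▓ 
▓▓▓▓▓▓▓▓▓▓▓▓▓▓▓▓▓▓▓▓▓▓▓▓▓▓▓ 
███████████████████████████ 
███████████████████████████ 
███████████████████████████ 
███████████████████████████ 
███████████████████████████ 
                            
                            


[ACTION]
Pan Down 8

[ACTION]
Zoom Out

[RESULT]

░░░░░░░░░░░░░░░░░░░░░░░░░░░ 
▒▒▒▒▒▒▒▒▒▒▒▒▒▒▒▒▒▒▒▒▒▒▒▒▒▒▒ 
▒▒▒▒▒▒▒▒▒▒▒▒▒▒▒▒▒▒▒▒▒▒▒▒▒▒▒ 
▒▒▒▒▒▒▒▒▒▒▒▒▒▒▒▒▒▒▒▒▒▒▒▒▒▒▒ 
▒▒▒▒▒▒▒▒▒▒▒▒▒▒▒▒▒▒▒▒▒▒▒▒▒▒▒ 
▓▓▓▓▓▓▓▓▓▓▓▓▓▓▓▓▓▓▓▓▓▓▓▓▓▓▓ 
▓▓▓▓▓▓▓▓▓▓▓▓▓▓▓▓▓▓▓▓▓▓▓▓▓▓▓ 
▓▓▓▓▓▓▓▓▓▓▓▓▓▓▓▓▓▓▓▓▓▓▓▓▓▓▓ 
▓▓▓▓▓▓▓▓▓▓▓▓▓▓▓▓▓▓▓▓▓▓▓▓▓▓▓ 
███████████████████████████ 
███████████████████████████ 
███████████████████████████ 
███████████████████████████ 
███████████████████████████ 
                            
                            
                            
                            
                            
                            
                            
                            
                            
                            


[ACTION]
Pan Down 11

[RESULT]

███████████████████████████ 
███████████████████████████ 
███████████████████████████ 
                            
                            
                            
                            
                            
                            
                            
                            
                            
                            
                            
                            
                            
                            
                            
                            
                            
                            
                            
                            
                            


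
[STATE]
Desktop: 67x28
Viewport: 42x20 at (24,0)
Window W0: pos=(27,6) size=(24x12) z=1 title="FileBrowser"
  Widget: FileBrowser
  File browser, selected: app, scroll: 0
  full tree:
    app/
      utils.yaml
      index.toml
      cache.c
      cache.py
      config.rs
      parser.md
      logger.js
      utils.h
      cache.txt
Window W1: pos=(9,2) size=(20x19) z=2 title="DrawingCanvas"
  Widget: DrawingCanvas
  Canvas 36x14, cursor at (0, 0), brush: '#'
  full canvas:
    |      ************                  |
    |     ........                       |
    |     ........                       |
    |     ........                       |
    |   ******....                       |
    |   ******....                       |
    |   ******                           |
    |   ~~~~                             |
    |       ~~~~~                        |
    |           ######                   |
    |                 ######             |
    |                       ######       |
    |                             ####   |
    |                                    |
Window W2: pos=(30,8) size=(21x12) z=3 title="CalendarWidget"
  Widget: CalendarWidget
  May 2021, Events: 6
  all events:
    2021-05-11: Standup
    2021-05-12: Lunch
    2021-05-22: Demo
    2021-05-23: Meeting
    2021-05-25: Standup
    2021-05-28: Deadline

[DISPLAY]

                                          
                                          
━━━━┓                                     
    ┃                                     
────┨                                     
****┃                                     
    ┃━━━━━━━━━━━━━━━━━━━━━┓               
    ┃FileBrowser          ┃               
    ┃─┏━━━━━━━━━━━━━━━━━━━┓               
    ┃ ┃ CalendarWidget    ┃               
    ┃ ┠───────────────────┨               
    ┃ ┃      May 2021     ┃               
    ┃ ┃Mo Tu We Th Fr Sa S┃               
    ┃ ┃                1  ┃               
### ┃ ┃ 3  4  5  6  7  8  ┃               
   #┃ ┃10 11* 12* 13 14 15┃               
    ┃ ┃17 18 19 20 21 22* ┃               
    ┃━┃24 25* 26 27 28* 29┃               
    ┃ ┃31                 ┃               
    ┃ ┗━━━━━━━━━━━━━━━━━━━┛               


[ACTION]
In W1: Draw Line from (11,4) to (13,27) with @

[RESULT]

                                          
                                          
━━━━┓                                     
    ┃                                     
────┨                                     
****┃                                     
    ┃━━━━━━━━━━━━━━━━━━━━━┓               
    ┃FileBrowser          ┃               
    ┃─┏━━━━━━━━━━━━━━━━━━━┓               
    ┃ ┃ CalendarWidget    ┃               
    ┃ ┠───────────────────┨               
    ┃ ┃      May 2021     ┃               
    ┃ ┃Mo Tu We Th Fr Sa S┃               
    ┃ ┃                1  ┃               
### ┃ ┃ 3  4  5  6  7  8  ┃               
   #┃ ┃10 11* 12* 13 14 15┃               
    ┃ ┃17 18 19 20 21 22* ┃               
@@@@┃━┃24 25* 26 27 28* 29┃               
    ┃ ┃31                 ┃               
    ┃ ┗━━━━━━━━━━━━━━━━━━━┛               


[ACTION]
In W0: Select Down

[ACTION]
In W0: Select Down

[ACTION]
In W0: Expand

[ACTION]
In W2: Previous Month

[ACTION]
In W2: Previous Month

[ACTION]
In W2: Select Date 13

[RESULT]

                                          
                                          
━━━━┓                                     
    ┃                                     
────┨                                     
****┃                                     
    ┃━━━━━━━━━━━━━━━━━━━━━┓               
    ┃FileBrowser          ┃               
    ┃─┏━━━━━━━━━━━━━━━━━━━┓               
    ┃ ┃ CalendarWidget    ┃               
    ┃ ┠───────────────────┨               
    ┃ ┃     March 2021    ┃               
    ┃ ┃Mo Tu We Th Fr Sa S┃               
    ┃ ┃ 1  2  3  4  5  6  ┃               
### ┃ ┃ 8  9 10 11 12 [13]┃               
   #┃ ┃15 16 17 18 19 20 2┃               
    ┃ ┃22 23 24 25 26 27 2┃               
@@@@┃━┃29 30 31           ┃               
    ┃ ┃                   ┃               
    ┃ ┗━━━━━━━━━━━━━━━━━━━┛               


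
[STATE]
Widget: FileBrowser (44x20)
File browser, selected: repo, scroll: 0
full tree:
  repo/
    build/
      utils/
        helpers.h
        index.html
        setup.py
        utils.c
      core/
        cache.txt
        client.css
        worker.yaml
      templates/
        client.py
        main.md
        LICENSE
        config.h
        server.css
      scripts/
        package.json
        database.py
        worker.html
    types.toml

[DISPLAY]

> [-] repo/                                 
    [+] build/                              
    types.toml                              
                                            
                                            
                                            
                                            
                                            
                                            
                                            
                                            
                                            
                                            
                                            
                                            
                                            
                                            
                                            
                                            
                                            


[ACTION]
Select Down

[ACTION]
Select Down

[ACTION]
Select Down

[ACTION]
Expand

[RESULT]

  [-] repo/                                 
    [+] build/                              
  > types.toml                              
                                            
                                            
                                            
                                            
                                            
                                            
                                            
                                            
                                            
                                            
                                            
                                            
                                            
                                            
                                            
                                            
                                            


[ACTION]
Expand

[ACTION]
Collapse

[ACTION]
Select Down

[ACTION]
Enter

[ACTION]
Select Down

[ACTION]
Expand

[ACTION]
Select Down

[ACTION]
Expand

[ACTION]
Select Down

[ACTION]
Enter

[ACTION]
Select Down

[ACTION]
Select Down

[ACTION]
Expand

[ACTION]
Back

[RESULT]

> [+] repo/                                 
                                            
                                            
                                            
                                            
                                            
                                            
                                            
                                            
                                            
                                            
                                            
                                            
                                            
                                            
                                            
                                            
                                            
                                            
                                            


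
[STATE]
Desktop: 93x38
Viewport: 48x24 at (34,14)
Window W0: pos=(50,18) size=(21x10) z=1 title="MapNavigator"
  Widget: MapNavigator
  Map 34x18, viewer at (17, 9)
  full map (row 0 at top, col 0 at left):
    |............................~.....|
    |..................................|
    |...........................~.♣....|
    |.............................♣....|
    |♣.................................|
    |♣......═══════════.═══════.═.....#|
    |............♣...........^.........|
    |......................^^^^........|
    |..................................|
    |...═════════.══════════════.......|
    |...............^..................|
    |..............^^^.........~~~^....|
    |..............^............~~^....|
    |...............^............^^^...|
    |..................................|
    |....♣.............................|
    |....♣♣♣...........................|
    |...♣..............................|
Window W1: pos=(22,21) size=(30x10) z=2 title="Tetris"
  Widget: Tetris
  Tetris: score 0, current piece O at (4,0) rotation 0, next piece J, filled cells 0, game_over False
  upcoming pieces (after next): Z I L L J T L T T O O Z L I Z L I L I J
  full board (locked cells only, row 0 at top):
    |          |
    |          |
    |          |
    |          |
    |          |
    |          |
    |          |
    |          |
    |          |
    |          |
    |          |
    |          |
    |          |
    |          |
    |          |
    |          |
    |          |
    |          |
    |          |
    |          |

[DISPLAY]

                                                
                                                
                                                
                                                
                ┏━━━━━━━━━━━━━━━━━━━┓           
                ┃ MapNavigator      ┃           
                ┠───────────────────┨           
━━━━━━━━━━━━━━━━━┓...♣...........^..┃           
                 ┃.............^^^^.┃           
─────────────────┨..................┃           
Next:            ┃═══.════@═════════┃           
█                ┃......^...........┃           
███              ┃.....^^^.........~┃           
                 ┃━━━━━━━━━━━━━━━━━━┛           
                 ┃                              
                 ┃                              
━━━━━━━━━━━━━━━━━┛                              
                                                
                                                
                                                
                                                
                                                
                                                
                                                


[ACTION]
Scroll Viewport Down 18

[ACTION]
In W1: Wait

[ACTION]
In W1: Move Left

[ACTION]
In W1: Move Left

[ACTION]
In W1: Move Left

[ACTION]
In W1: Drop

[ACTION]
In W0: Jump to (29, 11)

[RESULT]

                                                
                                                
                                                
                                                
                ┏━━━━━━━━━━━━━━━━━━━┓           
                ┃ MapNavigator      ┃           
                ┠───────────────────┨           
━━━━━━━━━━━━━━━━━┓.............     ┃           
                 ┃══════.......     ┃           
─────────────────┨.............     ┃           
Next:            ┃.....~~~@....     ┃           
█                ┃......~~^....     ┃           
███              ┃.......^^^...     ┃           
                 ┃━━━━━━━━━━━━━━━━━━┛           
                 ┃                              
                 ┃                              
━━━━━━━━━━━━━━━━━┛                              
                                                
                                                
                                                
                                                
                                                
                                                
                                                


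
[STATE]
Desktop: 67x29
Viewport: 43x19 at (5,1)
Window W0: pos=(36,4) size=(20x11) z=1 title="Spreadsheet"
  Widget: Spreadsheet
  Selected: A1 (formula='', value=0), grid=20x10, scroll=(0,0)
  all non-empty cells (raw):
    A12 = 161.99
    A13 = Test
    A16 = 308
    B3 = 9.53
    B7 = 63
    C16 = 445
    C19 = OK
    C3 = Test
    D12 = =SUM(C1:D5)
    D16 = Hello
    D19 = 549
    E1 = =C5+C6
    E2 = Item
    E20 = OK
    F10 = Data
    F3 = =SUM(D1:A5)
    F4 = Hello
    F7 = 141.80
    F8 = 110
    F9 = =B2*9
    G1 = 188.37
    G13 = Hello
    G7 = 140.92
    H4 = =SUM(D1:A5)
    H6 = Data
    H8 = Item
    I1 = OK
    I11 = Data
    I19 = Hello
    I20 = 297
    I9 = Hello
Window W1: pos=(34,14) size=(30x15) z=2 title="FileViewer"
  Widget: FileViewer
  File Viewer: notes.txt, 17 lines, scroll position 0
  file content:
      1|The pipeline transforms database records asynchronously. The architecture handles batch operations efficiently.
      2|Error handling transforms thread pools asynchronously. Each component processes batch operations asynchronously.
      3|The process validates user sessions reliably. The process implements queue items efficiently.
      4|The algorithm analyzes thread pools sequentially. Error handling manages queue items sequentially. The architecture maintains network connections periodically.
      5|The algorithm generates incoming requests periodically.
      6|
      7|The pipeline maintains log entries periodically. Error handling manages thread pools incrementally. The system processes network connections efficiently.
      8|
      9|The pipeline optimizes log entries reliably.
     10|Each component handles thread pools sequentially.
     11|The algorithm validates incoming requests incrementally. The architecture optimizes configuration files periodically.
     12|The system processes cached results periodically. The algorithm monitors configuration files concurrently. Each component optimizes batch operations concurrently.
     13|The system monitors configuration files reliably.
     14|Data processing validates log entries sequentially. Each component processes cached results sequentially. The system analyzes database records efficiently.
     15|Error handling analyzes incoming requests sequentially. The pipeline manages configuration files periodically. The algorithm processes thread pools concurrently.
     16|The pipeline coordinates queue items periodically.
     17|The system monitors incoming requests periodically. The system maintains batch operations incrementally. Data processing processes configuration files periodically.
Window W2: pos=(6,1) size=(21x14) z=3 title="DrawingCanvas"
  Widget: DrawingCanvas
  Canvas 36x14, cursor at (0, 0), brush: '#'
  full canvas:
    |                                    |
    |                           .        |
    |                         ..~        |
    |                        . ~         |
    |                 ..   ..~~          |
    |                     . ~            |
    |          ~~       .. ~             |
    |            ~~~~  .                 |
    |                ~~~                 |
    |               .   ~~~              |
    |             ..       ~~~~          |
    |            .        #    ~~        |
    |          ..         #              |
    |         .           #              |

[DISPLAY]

 ┏━━━━━━━━━━━━━━━━━━━┓                     
 ┃ DrawingCanvas     ┃                     
 ┠───────────────────┨                     
 ┃+                  ┃         ┏━━━━━━━━━━━
 ┃                   ┃         ┃ Spreadshee
 ┃                   ┃         ┠───────────
 ┃                   ┃         ┃A1:        
 ┃                 ..┃         ┃       A   
 ┃                   ┃         ┃-----------
 ┃          ~~       ┃         ┃  1      [0
 ┃            ~~~~  .┃         ┃  2        
 ┃                ~~~┃         ┃  3        
 ┃               .   ┃         ┃  4        
 ┗━━━━━━━━━━━━━━━━━━━┛       ┏━━━━━━━━━━━━━
                             ┃ FileViewer  
                             ┠─────────────
                             ┃The pipeline 
                             ┃Error handlin
                             ┃The process v


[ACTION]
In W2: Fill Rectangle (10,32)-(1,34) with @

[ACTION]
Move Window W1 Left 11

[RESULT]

 ┏━━━━━━━━━━━━━━━━━━━┓                     
 ┃ DrawingCanvas     ┃                     
 ┠───────────────────┨                     
 ┃+                  ┃         ┏━━━━━━━━━━━
 ┃                   ┃         ┃ Spreadshee
 ┃                   ┃         ┠───────────
 ┃                   ┃         ┃A1:        
 ┃                 ..┃         ┃       A   
 ┃                   ┃         ┃-----------
 ┃          ~~       ┃         ┃  1      [0
 ┃            ~~~~  .┃         ┃  2        
 ┃                ~~~┃         ┃  3        
 ┃               .   ┃         ┃  4        
 ┗━━━━━━━━━━━━━━━━━━━┛━━━━━━━━━━━━━━━━━━━━━
                  ┃ FileViewer             
                  ┠────────────────────────
                  ┃The pipeline transforms 
                  ┃Error handling transform
                  ┃The process validates us


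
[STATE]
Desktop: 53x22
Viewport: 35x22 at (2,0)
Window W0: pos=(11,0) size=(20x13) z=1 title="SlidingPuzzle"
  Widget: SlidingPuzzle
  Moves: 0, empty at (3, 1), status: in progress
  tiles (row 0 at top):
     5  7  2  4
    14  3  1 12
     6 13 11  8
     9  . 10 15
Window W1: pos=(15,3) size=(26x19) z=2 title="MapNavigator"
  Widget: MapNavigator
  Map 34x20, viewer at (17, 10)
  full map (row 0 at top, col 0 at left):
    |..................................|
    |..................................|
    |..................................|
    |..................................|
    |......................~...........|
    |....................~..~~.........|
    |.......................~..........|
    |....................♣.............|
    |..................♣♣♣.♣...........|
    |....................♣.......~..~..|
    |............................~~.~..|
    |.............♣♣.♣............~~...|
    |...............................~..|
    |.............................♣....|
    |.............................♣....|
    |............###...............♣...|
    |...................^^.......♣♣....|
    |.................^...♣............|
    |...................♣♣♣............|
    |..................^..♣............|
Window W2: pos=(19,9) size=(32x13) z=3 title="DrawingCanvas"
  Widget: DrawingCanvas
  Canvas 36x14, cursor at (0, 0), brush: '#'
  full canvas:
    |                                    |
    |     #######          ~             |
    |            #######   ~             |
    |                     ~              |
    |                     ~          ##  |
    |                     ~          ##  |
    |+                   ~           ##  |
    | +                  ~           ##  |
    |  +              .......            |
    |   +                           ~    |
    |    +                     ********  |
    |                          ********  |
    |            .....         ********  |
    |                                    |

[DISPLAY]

         ┏━━━━━━━━━━━━━━━━━━┓      
         ┃ SlidingPuzzle    ┃      
         ┠──────────────────┨      
         ┃┌──┏━━━━━━━━━━━━━━━━━━━━━
         ┃│  ┃ MapNavigator        
         ┃├──┠─────────────────────
         ┃│ 1┃.....................
         ┃├──┃.................~...
         ┃│  ┃...............~..~~.
         ┃├──┃...┏━━━━━━━━━━━━━━━━━
         ┃│  ┃...┃ DrawingCanvas   
         ┃└──┃...┠─────────────────
         ┗━━━┃...┃+                
             ┃...┃     #######     
             ┃...┃            #####
             ┃...┃                 
             ┃...┃                 
             ┃...┃                 
             ┃...┃+                
             ┃...┃ +               
             ┃...┃  +              
             ┗━━━┗━━━━━━━━━━━━━━━━━


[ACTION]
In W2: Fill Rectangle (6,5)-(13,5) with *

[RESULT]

         ┏━━━━━━━━━━━━━━━━━━┓      
         ┃ SlidingPuzzle    ┃      
         ┠──────────────────┨      
         ┃┌──┏━━━━━━━━━━━━━━━━━━━━━
         ┃│  ┃ MapNavigator        
         ┃├──┠─────────────────────
         ┃│ 1┃.....................
         ┃├──┃.................~...
         ┃│  ┃...............~..~~.
         ┃├──┃...┏━━━━━━━━━━━━━━━━━
         ┃│  ┃...┃ DrawingCanvas   
         ┃└──┃...┠─────────────────
         ┗━━━┃...┃+                
             ┃...┃     #######     
             ┃...┃            #####
             ┃...┃                 
             ┃...┃                 
             ┃...┃                 
             ┃...┃+    *           
             ┃...┃ +   *           
             ┃...┃  +  *           
             ┗━━━┗━━━━━━━━━━━━━━━━━


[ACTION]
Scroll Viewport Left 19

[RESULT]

           ┏━━━━━━━━━━━━━━━━━━┓    
           ┃ SlidingPuzzle    ┃    
           ┠──────────────────┨    
           ┃┌──┏━━━━━━━━━━━━━━━━━━━
           ┃│  ┃ MapNavigator      
           ┃├──┠───────────────────
           ┃│ 1┃...................
           ┃├──┃.................~.
           ┃│  ┃...............~..~
           ┃├──┃...┏━━━━━━━━━━━━━━━
           ┃│  ┃...┃ DrawingCanvas 
           ┃└──┃...┠───────────────
           ┗━━━┃...┃+              
               ┃...┃     #######   
               ┃...┃            ###
               ┃...┃               
               ┃...┃               
               ┃...┃               
               ┃...┃+    *         
               ┃...┃ +   *         
               ┃...┃  +  *         
               ┗━━━┗━━━━━━━━━━━━━━━
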